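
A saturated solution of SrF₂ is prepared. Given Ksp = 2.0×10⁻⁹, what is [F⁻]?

SrF₂(s) ⇌ Sr²⁺(aq) + 2 F⁻(aq)
For each mole of SrF₂ that dissolves per liter, [Sr²⁺] = s and [F⁻] = 2s; let s denote this solubility.
Ksp = [Sr²⁺][F⁻]^2 = s · (2s)^2 = 4s^3 = 2.0×10⁻⁹
s = 7.9×10⁻⁴ M
[F⁻] = 2s = 1.6×10⁻³ M

1.6×10⁻³ M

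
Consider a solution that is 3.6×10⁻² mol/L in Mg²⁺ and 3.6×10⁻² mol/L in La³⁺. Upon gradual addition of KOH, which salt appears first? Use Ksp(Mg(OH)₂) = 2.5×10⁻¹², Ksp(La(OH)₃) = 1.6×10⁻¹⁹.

Precipitation of each salt begins when its ion product equals Ksp.
For Mg(OH)₂: [OH⁻] = (Ksp/[Mg²⁺])^(1/2) = 8.3×10⁻⁶ mol/L
For La(OH)₃: [OH⁻] = (Ksp/[La³⁺])^(1/3) = 1.6×10⁻⁶ mol/L
Since La(OH)₃ needs less OH⁻ to reach saturation, it precipitates first.

La(OH)₃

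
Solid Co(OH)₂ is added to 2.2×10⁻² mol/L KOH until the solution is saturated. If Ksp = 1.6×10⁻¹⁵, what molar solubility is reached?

3.3×10⁻¹² M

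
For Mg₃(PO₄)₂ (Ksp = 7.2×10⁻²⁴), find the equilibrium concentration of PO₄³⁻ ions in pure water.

1.8×10⁻⁵ M

Mg₃(PO₄)₂(s) ⇌ 3 Mg²⁺(aq) + 2 PO₄³⁻(aq)
For each mole of Mg₃(PO₄)₂ that dissolves per liter, [Mg²⁺] = 3s and [PO₄³⁻] = 2s; let s denote this solubility.
Ksp = [Mg²⁺]^3[PO₄³⁻]^2 = (3s)^3 · (2s)^2 = 108s^5 = 7.2×10⁻²⁴
s = 9.2×10⁻⁶ mol/L
[PO₄³⁻] = 2s = 1.8×10⁻⁵ mol/L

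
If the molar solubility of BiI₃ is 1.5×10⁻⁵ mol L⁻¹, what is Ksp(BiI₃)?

BiI₃(s) ⇌ Bi³⁺(aq) + 3 I⁻(aq)
Call the molar solubility s, so that [Bi³⁺] = s and [I⁻] = 3s.
Ksp = [Bi³⁺][I⁻]^3 = s · (3s)^3 = 27s^4
Ksp = 27 × (1.5×10⁻⁵)^4 = 1.4×10⁻¹⁸

Ksp = 1.4×10⁻¹⁸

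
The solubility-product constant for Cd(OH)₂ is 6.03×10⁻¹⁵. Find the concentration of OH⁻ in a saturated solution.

Cd(OH)₂(s) ⇌ Cd²⁺(aq) + 2 OH⁻(aq)
Let s be the molar solubility. Then [Cd²⁺] = s and [OH⁻] = 2s.
Ksp = [Cd²⁺][OH⁻]^2 = s · (2s)^2 = 4s^3 = 6.03×10⁻¹⁵
s = 1.15×10⁻⁵ mol/L
[OH⁻] = 2s = 2.29×10⁻⁵ mol/L

2.29×10⁻⁵ M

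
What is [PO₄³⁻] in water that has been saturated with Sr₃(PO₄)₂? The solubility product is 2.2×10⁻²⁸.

2.3×10⁻⁶ M

Sr₃(PO₄)₂(s) ⇌ 3 Sr²⁺(aq) + 2 PO₄³⁻(aq)
For each mole of Sr₃(PO₄)₂ that dissolves per liter, [Sr²⁺] = 3s and [PO₄³⁻] = 2s; let s denote this solubility.
Ksp = [Sr²⁺]^3[PO₄³⁻]^2 = (3s)^3 · (2s)^2 = 108s^5 = 2.2×10⁻²⁸
s = 1.2×10⁻⁶ M
[PO₄³⁻] = 2s = 2.3×10⁻⁶ M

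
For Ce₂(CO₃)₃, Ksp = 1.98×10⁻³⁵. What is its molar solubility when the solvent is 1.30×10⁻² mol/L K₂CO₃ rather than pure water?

1.50×10⁻¹⁵ M

Ce₂(CO₃)₃(s) ⇌ 2 Ce³⁺(aq) + 3 CO₃²⁻(aq)
With CO₃²⁻ already at 1.30×10⁻² mol/L and s small, take [CO₃²⁻] ≈ 1.30×10⁻² mol/L and [Ce³⁺] = 2s.
Ksp = [Ce³⁺]^2[CO₃²⁻]^3 = (2s)^2(1.30×10⁻²)^3
(2s)^2 = 1.98×10⁻³⁵ / (1.30×10⁻²)^3 = 9.01×10⁻³⁰
s = 1.50×10⁻¹⁵ mol/L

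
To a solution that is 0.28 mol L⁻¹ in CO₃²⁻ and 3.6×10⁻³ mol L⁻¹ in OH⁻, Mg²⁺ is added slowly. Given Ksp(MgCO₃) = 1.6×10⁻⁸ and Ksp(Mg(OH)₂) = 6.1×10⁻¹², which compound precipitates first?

MgCO₃

Precipitation of each salt begins when its ion product equals Ksp.
For MgCO₃: [Mg²⁺] = (Ksp/[CO₃²⁻]) = 5.7×10⁻⁸ mol L⁻¹
For Mg(OH)₂: [Mg²⁺] = (Ksp/[OH⁻]^2) = 4.7×10⁻⁷ mol L⁻¹
MgCO₃ requires the lower [Mg²⁺], so it precipitates first.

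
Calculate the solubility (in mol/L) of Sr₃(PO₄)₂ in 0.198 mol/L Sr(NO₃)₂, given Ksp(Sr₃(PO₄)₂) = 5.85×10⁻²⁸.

1.37×10⁻¹³ M

Sr₃(PO₄)₂(s) ⇌ 3 Sr²⁺(aq) + 2 PO₄³⁻(aq)
Sr²⁺ is already present at 0.198 mol/L. If s mol/L of Sr₃(PO₄)₂ dissolves, [PO₄³⁻] = 2s while [Sr²⁺] ≈ 0.198 mol/L.
Ksp = [Sr²⁺]^3[PO₄³⁻]^2 = (0.198)^3(2s)^2
(2s)^2 = 5.85×10⁻²⁸ / (0.198)^3 = 7.54×10⁻²⁶
s = 1.37×10⁻¹³ mol/L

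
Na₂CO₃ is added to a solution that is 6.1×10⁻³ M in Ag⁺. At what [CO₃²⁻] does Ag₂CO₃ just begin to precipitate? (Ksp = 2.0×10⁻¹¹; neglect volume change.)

5.4×10⁻⁷ M

Precipitation begins when Q = Ksp.
Ag₂CO₃(s) ⇌ 2 Ag⁺(aq) + CO₃²⁻(aq)
Ksp = [Ag⁺]^2[CO₃²⁻] = [CO₃²⁻](6.1×10⁻³)^2
[CO₃²⁻] = 2.0×10⁻¹¹ / (6.1×10⁻³)^2 = 5.4×10⁻⁷
[CO₃²⁻] = 5.4×10⁻⁷ M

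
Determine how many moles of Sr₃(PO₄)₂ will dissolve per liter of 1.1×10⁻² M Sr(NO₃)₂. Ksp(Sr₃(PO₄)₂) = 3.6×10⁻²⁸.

Sr₃(PO₄)₂(s) ⇌ 3 Sr²⁺(aq) + 2 PO₄³⁻(aq)
With Sr²⁺ already at 1.1×10⁻² M and s small, take [Sr²⁺] ≈ 1.1×10⁻² M and [PO₄³⁻] = 2s.
Ksp = [Sr²⁺]^3[PO₄³⁻]^2 = (1.1×10⁻²)^3(2s)^2
(2s)^2 = 3.6×10⁻²⁸ / (1.1×10⁻²)^3 = 2.7×10⁻²²
s = 8.2×10⁻¹² M

8.2×10⁻¹² M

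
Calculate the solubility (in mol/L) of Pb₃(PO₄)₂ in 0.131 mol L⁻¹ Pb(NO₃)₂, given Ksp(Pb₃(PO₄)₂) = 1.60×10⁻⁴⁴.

Pb₃(PO₄)₂(s) ⇌ 3 Pb²⁺(aq) + 2 PO₄³⁻(aq)
With Pb²⁺ already at 0.131 mol L⁻¹ and s small, take [Pb²⁺] ≈ 0.131 mol L⁻¹ and [PO₄³⁻] = 2s.
Ksp = [Pb²⁺]^3[PO₄³⁻]^2 = (0.131)^3(2s)^2
(2s)^2 = 1.60×10⁻⁴⁴ / (0.131)^3 = 7.12×10⁻⁴²
s = 1.33×10⁻²¹ mol L⁻¹

1.33×10⁻²¹ M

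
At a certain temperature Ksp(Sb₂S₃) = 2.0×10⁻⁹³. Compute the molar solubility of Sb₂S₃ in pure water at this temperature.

1.1×10⁻¹⁹ M

Sb₂S₃(s) ⇌ 2 Sb³⁺(aq) + 3 S²⁻(aq)
For each mole of Sb₂S₃ that dissolves per liter, [Sb³⁺] = 2s and [S²⁻] = 3s; let s denote this solubility.
Ksp = [Sb³⁺]^2[S²⁻]^3 = (2s)^2 · (3s)^3 = 108s^5
108s^5 = 2.0×10⁻⁹³  ⇒  s^5 = 1.9×10⁻⁹⁵
s = (1.9×10⁻⁹⁵)^(1/5) = 1.1×10⁻¹⁹ mol L⁻¹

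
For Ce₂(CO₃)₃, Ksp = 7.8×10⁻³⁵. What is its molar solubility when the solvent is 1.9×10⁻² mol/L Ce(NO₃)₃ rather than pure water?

2.0×10⁻¹¹ M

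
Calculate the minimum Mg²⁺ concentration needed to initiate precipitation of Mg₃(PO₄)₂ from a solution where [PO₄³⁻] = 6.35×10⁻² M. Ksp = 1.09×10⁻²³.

The threshold for precipitation is Q = Ksp.
Mg₃(PO₄)₂(s) ⇌ 3 Mg²⁺(aq) + 2 PO₄³⁻(aq)
Ksp = [Mg²⁺]^3[PO₄³⁻]^2 = [Mg²⁺]^3(6.35×10⁻²)^2
[Mg²⁺]^3 = 1.09×10⁻²³ / (6.35×10⁻²)^2 = 2.70×10⁻²¹
[Mg²⁺] = 1.39×10⁻⁷ M

1.39×10⁻⁷ M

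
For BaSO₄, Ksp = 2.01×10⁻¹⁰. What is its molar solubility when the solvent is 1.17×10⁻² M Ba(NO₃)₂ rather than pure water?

BaSO₄(s) ⇌ Ba²⁺(aq) + SO₄²⁻(aq)
Ba²⁺ is already present at 1.17×10⁻² M. If s mol/L of BaSO₄ dissolves, [SO₄²⁻] = s while [Ba²⁺] ≈ 1.17×10⁻² M.
Ksp = [Ba²⁺][SO₄²⁻] = (1.17×10⁻²)s
s = 2.01×10⁻¹⁰ / (1.17×10⁻²) = 1.72×10⁻⁸
s = 1.72×10⁻⁸ M

1.72×10⁻⁸ M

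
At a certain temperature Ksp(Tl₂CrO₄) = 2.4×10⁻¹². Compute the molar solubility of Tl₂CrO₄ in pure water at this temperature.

8.4×10⁻⁵ M

Tl₂CrO₄(s) ⇌ 2 Tl⁺(aq) + CrO₄²⁻(aq)
With molar solubility s: [Tl⁺] = 2s, [CrO₄²⁻] = s.
Ksp = [Tl⁺]^2[CrO₄²⁻] = (2s)^2 · s = 4s^3
4s^3 = 2.4×10⁻¹²  ⇒  s^3 = 6.0×10⁻¹³
s = (6.0×10⁻¹³)^(1/3) = 8.4×10⁻⁵ mol L⁻¹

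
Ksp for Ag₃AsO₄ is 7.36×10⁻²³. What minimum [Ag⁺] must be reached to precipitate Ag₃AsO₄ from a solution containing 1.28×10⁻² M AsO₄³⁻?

1.79×10⁻⁷ M

The threshold for precipitation is Q = Ksp.
Ag₃AsO₄(s) ⇌ 3 Ag⁺(aq) + AsO₄³⁻(aq)
Ksp = [Ag⁺]^3[AsO₄³⁻] = [Ag⁺]^3(1.28×10⁻²)
[Ag⁺]^3 = 7.36×10⁻²³ / (1.28×10⁻²) = 5.75×10⁻²¹
[Ag⁺] = 1.79×10⁻⁷ M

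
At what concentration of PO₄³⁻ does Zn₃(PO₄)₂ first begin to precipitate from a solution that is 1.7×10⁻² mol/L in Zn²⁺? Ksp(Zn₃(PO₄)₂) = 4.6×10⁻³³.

3.1×10⁻¹⁴ M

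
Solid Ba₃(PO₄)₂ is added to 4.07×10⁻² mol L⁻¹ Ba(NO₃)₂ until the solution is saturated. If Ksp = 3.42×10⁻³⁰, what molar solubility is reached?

1.13×10⁻¹³ M

Ba₃(PO₄)₂(s) ⇌ 3 Ba²⁺(aq) + 2 PO₄³⁻(aq)
With Ba²⁺ already at 4.07×10⁻² mol L⁻¹ and s small, take [Ba²⁺] ≈ 4.07×10⁻² mol L⁻¹ and [PO₄³⁻] = 2s.
Ksp = [Ba²⁺]^3[PO₄³⁻]^2 = (4.07×10⁻²)^3(2s)^2
(2s)^2 = 3.42×10⁻³⁰ / (4.07×10⁻²)^3 = 5.07×10⁻²⁶
s = 1.13×10⁻¹³ mol L⁻¹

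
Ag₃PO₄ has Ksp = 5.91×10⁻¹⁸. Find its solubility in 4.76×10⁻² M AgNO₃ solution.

Ag₃PO₄(s) ⇌ 3 Ag⁺(aq) + PO₄³⁻(aq)
The solution already contains Ag⁺ at 4.76×10⁻² M. Let s be the molar solubility of Ag₃PO₄.
[Ag⁺] ≈ 4.76×10⁻² M (common ion dominates); [PO₄³⁻] = s.
Ksp = [Ag⁺]^3[PO₄³⁻] = (4.76×10⁻²)^3s
s = 5.91×10⁻¹⁸ / (4.76×10⁻²)^3 = 5.48×10⁻¹⁴
s = 5.48×10⁻¹⁴ M

5.48×10⁻¹⁴ M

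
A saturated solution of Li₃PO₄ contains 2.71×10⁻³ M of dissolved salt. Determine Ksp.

Li₃PO₄(s) ⇌ 3 Li⁺(aq) + PO₄³⁻(aq)
For each mole of Li₃PO₄ that dissolves per liter, [Li⁺] = 3s and [PO₄³⁻] = s; let s denote this solubility.
Ksp = [Li⁺]^3[PO₄³⁻] = (3s)^3 · s = 27s^4
Ksp = 27 × (2.71×10⁻³)^4 = 1.46×10⁻⁹

Ksp = 1.46×10⁻⁹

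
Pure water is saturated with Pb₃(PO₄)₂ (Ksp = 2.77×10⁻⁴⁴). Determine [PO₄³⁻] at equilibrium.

Pb₃(PO₄)₂(s) ⇌ 3 Pb²⁺(aq) + 2 PO₄³⁻(aq)
For each mole of Pb₃(PO₄)₂ that dissolves per liter, [Pb²⁺] = 3s and [PO₄³⁻] = 2s; let s denote this solubility.
Ksp = [Pb²⁺]^3[PO₄³⁻]^2 = (3s)^3 · (2s)^2 = 108s^5 = 2.77×10⁻⁴⁴
s = 7.62×10⁻¹⁰ mol/L
[PO₄³⁻] = 2s = 1.52×10⁻⁹ mol/L

1.52×10⁻⁹ M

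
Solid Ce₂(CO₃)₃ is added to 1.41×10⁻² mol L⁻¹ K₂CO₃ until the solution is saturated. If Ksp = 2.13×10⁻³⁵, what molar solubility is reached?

1.38×10⁻¹⁵ M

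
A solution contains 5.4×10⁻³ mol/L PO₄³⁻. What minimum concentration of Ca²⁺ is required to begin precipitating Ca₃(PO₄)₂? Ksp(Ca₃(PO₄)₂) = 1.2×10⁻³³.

Each salt precipitates once Q = Ksp for that salt.
Ca₃(PO₄)₂(s) ⇌ 3 Ca²⁺(aq) + 2 PO₄³⁻(aq)
Ksp = [Ca²⁺]^3[PO₄³⁻]^2 = [Ca²⁺]^3(5.4×10⁻³)^2
[Ca²⁺]^3 = 1.2×10⁻³³ / (5.4×10⁻³)^2 = 4.1×10⁻²⁹
[Ca²⁺] = 3.5×10⁻¹⁰ mol/L

3.5×10⁻¹⁰ M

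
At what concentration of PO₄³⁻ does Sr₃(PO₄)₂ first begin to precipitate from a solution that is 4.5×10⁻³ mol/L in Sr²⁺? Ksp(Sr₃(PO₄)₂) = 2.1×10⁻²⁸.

Precipitation begins when Q = Ksp.
Sr₃(PO₄)₂(s) ⇌ 3 Sr²⁺(aq) + 2 PO₄³⁻(aq)
Ksp = [Sr²⁺]^3[PO₄³⁻]^2 = [PO₄³⁻]^2(4.5×10⁻³)^3
[PO₄³⁻]^2 = 2.1×10⁻²⁸ / (4.5×10⁻³)^3 = 2.3×10⁻²¹
[PO₄³⁻] = 4.8×10⁻¹¹ mol/L

4.8×10⁻¹¹ M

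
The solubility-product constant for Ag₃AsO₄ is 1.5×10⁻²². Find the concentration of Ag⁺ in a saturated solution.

Ag₃AsO₄(s) ⇌ 3 Ag⁺(aq) + AsO₄³⁻(aq)
Let s be the molar solubility. Then [Ag⁺] = 3s and [AsO₄³⁻] = s.
Ksp = [Ag⁺]^3[AsO₄³⁻] = (3s)^3 · s = 27s^4 = 1.5×10⁻²²
s = 1.5×10⁻⁶ mol L⁻¹
[Ag⁺] = 3s = 4.6×10⁻⁶ mol L⁻¹

4.6×10⁻⁶ M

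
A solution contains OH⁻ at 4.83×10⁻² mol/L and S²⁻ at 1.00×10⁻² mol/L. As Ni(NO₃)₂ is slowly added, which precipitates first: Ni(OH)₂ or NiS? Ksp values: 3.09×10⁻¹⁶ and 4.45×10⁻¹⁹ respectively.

NiS

Each salt precipitates once Q = Ksp for that salt.
For Ni(OH)₂: [Ni²⁺] = (Ksp/[OH⁻]^2) = 1.32×10⁻¹³ mol/L
For NiS: [Ni²⁺] = (Ksp/[S²⁻]) = 4.45×10⁻¹⁷ mol/L
The smaller threshold [Ni²⁺] is reached first, so NiS precipitates first.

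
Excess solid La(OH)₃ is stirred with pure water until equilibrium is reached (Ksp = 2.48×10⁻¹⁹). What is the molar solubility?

9.79×10⁻⁶ M

La(OH)₃(s) ⇌ La³⁺(aq) + 3 OH⁻(aq)
Call the molar solubility s, so that [La³⁺] = s and [OH⁻] = 3s.
Ksp = [La³⁺][OH⁻]^3 = s · (3s)^3 = 27s^4
27s^4 = 2.48×10⁻¹⁹  ⇒  s^4 = 9.19×10⁻²¹
Taking the 4th root, s = 9.79×10⁻⁶ M.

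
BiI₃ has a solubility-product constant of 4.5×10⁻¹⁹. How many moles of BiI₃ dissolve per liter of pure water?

1.1×10⁻⁵ M

BiI₃(s) ⇌ Bi³⁺(aq) + 3 I⁻(aq)
For each mole of BiI₃ that dissolves per liter, [Bi³⁺] = s and [I⁻] = 3s; let s denote this solubility.
Ksp = [Bi³⁺][I⁻]^3 = s · (3s)^3 = 27s^4
27s^4 = 4.5×10⁻¹⁹  ⇒  s^4 = 1.7×10⁻²⁰
s = (1.7×10⁻²⁰)^(1/4) = 1.1×10⁻⁵ mol L⁻¹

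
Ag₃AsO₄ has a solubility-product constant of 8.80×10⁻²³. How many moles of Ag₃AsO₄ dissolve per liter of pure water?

Ag₃AsO₄(s) ⇌ 3 Ag⁺(aq) + AsO₄³⁻(aq)
For each mole of Ag₃AsO₄ that dissolves per liter, [Ag⁺] = 3s and [AsO₄³⁻] = s; let s denote this solubility.
Ksp = [Ag⁺]^3[AsO₄³⁻] = (3s)^3 · s = 27s^4
27s^4 = 8.80×10⁻²³  ⇒  s^4 = 3.26×10⁻²⁴
s = (3.26×10⁻²⁴)^(1/4) = 1.34×10⁻⁶ mol L⁻¹

1.34×10⁻⁶ M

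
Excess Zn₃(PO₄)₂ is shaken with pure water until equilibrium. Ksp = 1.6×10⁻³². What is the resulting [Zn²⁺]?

5.1×10⁻⁷ M

Zn₃(PO₄)₂(s) ⇌ 3 Zn²⁺(aq) + 2 PO₄³⁻(aq)
With molar solubility s: [Zn²⁺] = 3s, [PO₄³⁻] = 2s.
Ksp = [Zn²⁺]^3[PO₄³⁻]^2 = (3s)^3 · (2s)^2 = 108s^5 = 1.6×10⁻³²
s = 1.7×10⁻⁷ mol L⁻¹
[Zn²⁺] = 3s = 5.1×10⁻⁷ mol L⁻¹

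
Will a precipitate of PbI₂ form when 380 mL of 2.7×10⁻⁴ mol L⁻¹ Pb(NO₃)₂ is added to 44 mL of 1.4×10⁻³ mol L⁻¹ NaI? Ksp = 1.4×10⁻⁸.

The combined volume is 424 mL.
[Pb²⁺] = (2.7×10⁻⁴)(380)/424 = 2.4×10⁻⁴ mol L⁻¹
[I⁻] = (1.4×10⁻³)(44)/424 = 1.5×10⁻⁴ mol L⁻¹
Q = [Pb²⁺][I⁻]^2 = 5.1×10⁻¹²
Q = 5.1×10⁻¹² < Ksp = 1.4×10⁻⁸, so the solution is unsaturated and no precipitate forms.

No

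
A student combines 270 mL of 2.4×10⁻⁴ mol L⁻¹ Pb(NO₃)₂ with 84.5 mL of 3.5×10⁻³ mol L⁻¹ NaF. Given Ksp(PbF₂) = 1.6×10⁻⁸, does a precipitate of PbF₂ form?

After mixing, V = 270 mL + 84.5 mL = 354.5 mL.
[Pb²⁺] = (2.4×10⁻⁴)(270)/354.5 = 1.8×10⁻⁴ mol L⁻¹
[F⁻] = (3.5×10⁻³)(84.5)/354.5 = 8.3×10⁻⁴ mol L⁻¹
Q = [Pb²⁺][F⁻]^2 = 1.3×10⁻¹⁰
Since Q (1.3×10⁻¹⁰) is less than Ksp (1.6×10⁻⁸), no PbF₂ precipitates.

No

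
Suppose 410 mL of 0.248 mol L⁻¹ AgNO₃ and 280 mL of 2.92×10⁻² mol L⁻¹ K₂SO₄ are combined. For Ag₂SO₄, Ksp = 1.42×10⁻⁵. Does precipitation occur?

Yes

Total volume after mixing = 410 + 280 = 690 mL.
[Ag⁺] = (0.248)(410)/690 = 0.147 mol L⁻¹
[SO₄²⁻] = (2.92×10⁻²)(280)/690 = 1.18×10⁻² mol L⁻¹
Q = [Ag⁺]^2[SO₄²⁻] = 2.57×10⁻⁴
Since Q (2.57×10⁻⁴) exceeds Ksp (1.42×10⁻⁵), Ag₂SO₄ will precipitate.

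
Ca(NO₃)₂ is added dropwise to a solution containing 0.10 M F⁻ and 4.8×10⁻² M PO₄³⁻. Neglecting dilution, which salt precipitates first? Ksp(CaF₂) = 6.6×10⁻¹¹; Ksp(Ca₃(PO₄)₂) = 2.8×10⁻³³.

A salt starts to precipitate once the ion product Q reaches its Ksp.
For CaF₂: [Ca²⁺] = (Ksp/[F⁻]^2) = 6.6×10⁻⁹ M
For Ca₃(PO₄)₂: [Ca²⁺] = (Ksp/[PO₄³⁻]^2)^(1/3) = 1.1×10⁻¹⁰ M
The smaller threshold [Ca²⁺] is reached first, so Ca₃(PO₄)₂ precipitates first.

Ca₃(PO₄)₂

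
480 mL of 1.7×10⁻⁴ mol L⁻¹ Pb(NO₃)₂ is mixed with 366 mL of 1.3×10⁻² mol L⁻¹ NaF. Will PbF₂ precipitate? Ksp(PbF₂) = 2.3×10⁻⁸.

No

Total volume after mixing = 480 + 366 = 846 mL.
[Pb²⁺] = (1.7×10⁻⁴)(480)/846 = 9.6×10⁻⁵ mol L⁻¹
[F⁻] = (1.3×10⁻²)(366)/846 = 5.6×10⁻³ mol L⁻¹
Q = [Pb²⁺][F⁻]^2 = 3.1×10⁻⁹
Q < Ksp (3.1×10⁻⁹ vs 2.3×10⁻⁸); the solution remains unsaturated and no precipitate forms.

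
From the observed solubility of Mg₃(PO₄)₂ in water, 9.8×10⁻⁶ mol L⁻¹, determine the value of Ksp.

Ksp = 9.8×10⁻²⁴

Mg₃(PO₄)₂(s) ⇌ 3 Mg²⁺(aq) + 2 PO₄³⁻(aq)
Let s be the molar solubility. Then [Mg²⁺] = 3s and [PO₄³⁻] = 2s.
Ksp = [Mg²⁺]^3[PO₄³⁻]^2 = (3s)^3 · (2s)^2 = 108s^5
Ksp = 108 × (9.8×10⁻⁶)^5 = 9.8×10⁻²⁴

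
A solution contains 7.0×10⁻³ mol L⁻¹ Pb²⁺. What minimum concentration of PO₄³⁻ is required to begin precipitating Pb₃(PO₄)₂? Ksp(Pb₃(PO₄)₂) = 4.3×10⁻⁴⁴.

3.5×10⁻¹⁹ M

A salt starts to precipitate once the ion product Q reaches its Ksp.
Pb₃(PO₄)₂(s) ⇌ 3 Pb²⁺(aq) + 2 PO₄³⁻(aq)
Ksp = [Pb²⁺]^3[PO₄³⁻]^2 = [PO₄³⁻]^2(7.0×10⁻³)^3
[PO₄³⁻]^2 = 4.3×10⁻⁴⁴ / (7.0×10⁻³)^3 = 1.3×10⁻³⁷
[PO₄³⁻] = 3.5×10⁻¹⁹ mol L⁻¹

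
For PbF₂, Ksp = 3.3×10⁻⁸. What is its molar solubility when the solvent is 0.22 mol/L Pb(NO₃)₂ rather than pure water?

PbF₂(s) ⇌ Pb²⁺(aq) + 2 F⁻(aq)
Let s be the solubility of PbF₂ here. The common ion gives [Pb²⁺] ≈ 0.22 mol/L, and [F⁻] = 2s.
Ksp = [Pb²⁺][F⁻]^2 = (0.22)(2s)^2
(2s)^2 = 3.3×10⁻⁸ / (0.22) = 1.5×10⁻⁷
s = 1.9×10⁻⁴ mol/L

1.9×10⁻⁴ M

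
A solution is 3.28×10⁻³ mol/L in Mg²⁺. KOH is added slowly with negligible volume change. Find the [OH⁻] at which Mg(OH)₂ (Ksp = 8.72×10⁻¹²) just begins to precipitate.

A salt starts to precipitate once the ion product Q reaches its Ksp.
Mg(OH)₂(s) ⇌ Mg²⁺(aq) + 2 OH⁻(aq)
Ksp = [Mg²⁺][OH⁻]^2 = [OH⁻]^2(3.28×10⁻³)
[OH⁻]^2 = 8.72×10⁻¹² / (3.28×10⁻³) = 2.66×10⁻⁹
[OH⁻] = 5.16×10⁻⁵ mol/L

5.16×10⁻⁵ M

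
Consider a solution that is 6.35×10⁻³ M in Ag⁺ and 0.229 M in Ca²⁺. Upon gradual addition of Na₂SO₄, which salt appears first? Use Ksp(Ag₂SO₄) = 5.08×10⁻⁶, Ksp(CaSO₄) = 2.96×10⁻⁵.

Precipitation of each salt begins when its ion product equals Ksp.
For Ag₂SO₄: [SO₄²⁻] = (Ksp/[Ag⁺]^2) = 0.126 M
For CaSO₄: [SO₄²⁻] = (Ksp/[Ca²⁺]) = 1.29×10⁻⁴ M
CaSO₄ requires the lower [SO₄²⁻], so it precipitates first.

CaSO₄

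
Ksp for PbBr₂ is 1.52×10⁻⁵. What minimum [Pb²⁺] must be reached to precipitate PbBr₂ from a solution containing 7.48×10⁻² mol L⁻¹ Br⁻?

A salt starts to precipitate once the ion product Q reaches its Ksp.
PbBr₂(s) ⇌ Pb²⁺(aq) + 2 Br⁻(aq)
Ksp = [Pb²⁺][Br⁻]^2 = [Pb²⁺](7.48×10⁻²)^2
[Pb²⁺] = 1.52×10⁻⁵ / (7.48×10⁻²)^2 = 2.72×10⁻³
[Pb²⁺] = 2.72×10⁻³ mol L⁻¹

2.72×10⁻³ M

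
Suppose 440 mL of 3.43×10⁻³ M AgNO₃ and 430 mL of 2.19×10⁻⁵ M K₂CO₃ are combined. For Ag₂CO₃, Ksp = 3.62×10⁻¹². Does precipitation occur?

The combined volume is 870 mL.
[Ag⁺] = (3.43×10⁻³)(440)/870 = 1.73×10⁻³ M
[CO₃²⁻] = (2.19×10⁻⁵)(430)/870 = 1.08×10⁻⁵ M
Q = [Ag⁺]^2[CO₃²⁻] = 3.26×10⁻¹¹
Since Q (3.26×10⁻¹¹) exceeds Ksp (3.62×10⁻¹²), Ag₂CO₃ will precipitate.

Yes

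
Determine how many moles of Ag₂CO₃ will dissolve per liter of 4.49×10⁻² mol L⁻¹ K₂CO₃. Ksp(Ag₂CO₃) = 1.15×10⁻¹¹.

8.00×10⁻⁶ M

Ag₂CO₃(s) ⇌ 2 Ag⁺(aq) + CO₃²⁻(aq)
CO₃²⁻ is already present at 4.49×10⁻² mol L⁻¹. If s mol/L of Ag₂CO₃ dissolves, [Ag⁺] = 2s while [CO₃²⁻] ≈ 4.49×10⁻² mol L⁻¹.
Ksp = [Ag⁺]^2[CO₃²⁻] = (2s)^2(4.49×10⁻²)
(2s)^2 = 1.15×10⁻¹¹ / (4.49×10⁻²) = 2.56×10⁻¹⁰
s = 8.00×10⁻⁶ mol L⁻¹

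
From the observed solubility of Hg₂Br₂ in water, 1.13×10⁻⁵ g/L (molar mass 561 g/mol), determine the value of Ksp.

Ksp = 3.27×10⁻²³

Molar solubility s = (1.13×10⁻⁵ g/L) / (561 g/mol) = 2.0143×10⁻⁸ mol/L
Hg₂Br₂(s) ⇌ Hg₂²⁺(aq) + 2 Br⁻(aq)
Let s be the molar solubility. Then [Hg₂²⁺] = s and [Br⁻] = 2s.
Ksp = [Hg₂²⁺][Br⁻]^2 = s · (2s)^2 = 4s^3
Ksp = 4 × (2.0143×10⁻⁸)^3 = 3.27×10⁻²³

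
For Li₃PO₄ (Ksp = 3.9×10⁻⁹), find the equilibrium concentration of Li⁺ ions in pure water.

Li₃PO₄(s) ⇌ 3 Li⁺(aq) + PO₄³⁻(aq)
Call the molar solubility s, so that [Li⁺] = 3s and [PO₄³⁻] = s.
Ksp = [Li⁺]^3[PO₄³⁻] = (3s)^3 · s = 27s^4 = 3.9×10⁻⁹
s = 3.5×10⁻³ M
[Li⁺] = 3s = 1.0×10⁻² M

1.0×10⁻² M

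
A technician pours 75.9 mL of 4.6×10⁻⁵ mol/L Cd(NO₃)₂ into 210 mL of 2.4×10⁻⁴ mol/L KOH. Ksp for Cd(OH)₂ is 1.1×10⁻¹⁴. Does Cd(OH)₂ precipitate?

After mixing, V = 75.9 mL + 210 mL = 285.9 mL.
[Cd²⁺] = (4.6×10⁻⁵)(75.9)/285.9 = 1.2×10⁻⁵ mol/L
[OH⁻] = (2.4×10⁻⁴)(210)/285.9 = 1.8×10⁻⁴ mol/L
Q = [Cd²⁺][OH⁻]^2 = 3.8×10⁻¹³
Because Q > Ksp (3.8×10⁻¹³ vs 1.1×10⁻¹⁴), a precipitate of Cd(OH)₂ forms.

Yes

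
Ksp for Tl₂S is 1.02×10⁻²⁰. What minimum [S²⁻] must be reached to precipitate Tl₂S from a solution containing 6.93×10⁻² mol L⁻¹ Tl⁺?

2.12×10⁻¹⁸ M

The threshold for precipitation is Q = Ksp.
Tl₂S(s) ⇌ 2 Tl⁺(aq) + S²⁻(aq)
Ksp = [Tl⁺]^2[S²⁻] = [S²⁻](6.93×10⁻²)^2
[S²⁻] = 1.02×10⁻²⁰ / (6.93×10⁻²)^2 = 2.12×10⁻¹⁸
[S²⁻] = 2.12×10⁻¹⁸ mol L⁻¹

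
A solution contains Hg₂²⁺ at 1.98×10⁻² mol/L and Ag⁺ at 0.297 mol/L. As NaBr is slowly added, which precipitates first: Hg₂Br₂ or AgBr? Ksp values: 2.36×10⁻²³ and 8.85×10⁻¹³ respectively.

AgBr

A salt starts to precipitate once the ion product Q reaches its Ksp.
For Hg₂Br₂: [Br⁻] = (Ksp/[Hg₂²⁺])^(1/2) = 3.45×10⁻¹¹ mol/L
For AgBr: [Br⁻] = (Ksp/[Ag⁺]) = 2.98×10⁻¹² mol/L
Since AgBr needs less Br⁻ to reach saturation, it precipitates first.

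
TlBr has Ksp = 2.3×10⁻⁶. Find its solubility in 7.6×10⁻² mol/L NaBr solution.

TlBr(s) ⇌ Tl⁺(aq) + Br⁻(aq)
With Br⁻ already at 7.6×10⁻² mol/L and s small, take [Br⁻] ≈ 7.6×10⁻² mol/L and [Tl⁺] = s.
Ksp = [Tl⁺][Br⁻] = s(7.6×10⁻²)
s = 2.3×10⁻⁶ / (7.6×10⁻²) = 3.0×10⁻⁵
s = 3.0×10⁻⁵ mol/L

3.0×10⁻⁵ M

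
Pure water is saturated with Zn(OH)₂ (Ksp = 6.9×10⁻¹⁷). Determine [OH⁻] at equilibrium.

5.2×10⁻⁶ M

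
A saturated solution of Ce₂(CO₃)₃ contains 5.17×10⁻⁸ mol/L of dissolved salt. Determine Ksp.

Ce₂(CO₃)₃(s) ⇌ 2 Ce³⁺(aq) + 3 CO₃²⁻(aq)
Let s be the molar solubility. Then [Ce³⁺] = 2s and [CO₃²⁻] = 3s.
Ksp = [Ce³⁺]^2[CO₃²⁻]^3 = (2s)^2 · (3s)^3 = 108s^5
Ksp = 108 × (5.17×10⁻⁸)^5 = 3.99×10⁻³⁵

Ksp = 3.99×10⁻³⁵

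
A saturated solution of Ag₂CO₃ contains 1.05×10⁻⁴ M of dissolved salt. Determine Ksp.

Ksp = 4.63×10⁻¹²

Ag₂CO₃(s) ⇌ 2 Ag⁺(aq) + CO₃²⁻(aq)
For each mole of Ag₂CO₃ that dissolves per liter, [Ag⁺] = 2s and [CO₃²⁻] = s; let s denote this solubility.
Ksp = [Ag⁺]^2[CO₃²⁻] = (2s)^2 · s = 4s^3
Ksp = 4 × (1.05×10⁻⁴)^3 = 4.63×10⁻¹²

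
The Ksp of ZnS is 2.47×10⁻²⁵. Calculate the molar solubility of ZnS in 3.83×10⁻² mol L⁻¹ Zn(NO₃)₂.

6.45×10⁻²⁴ M

ZnS(s) ⇌ Zn²⁺(aq) + S²⁻(aq)
With Zn²⁺ already at 3.83×10⁻² mol L⁻¹ and s small, take [Zn²⁺] ≈ 3.83×10⁻² mol L⁻¹ and [S²⁻] = s.
Ksp = [Zn²⁺][S²⁻] = (3.83×10⁻²)s
s = 2.47×10⁻²⁵ / (3.83×10⁻²) = 6.45×10⁻²⁴
s = 6.45×10⁻²⁴ mol L⁻¹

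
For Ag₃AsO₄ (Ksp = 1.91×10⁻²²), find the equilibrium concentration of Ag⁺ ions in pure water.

4.89×10⁻⁶ M

Ag₃AsO₄(s) ⇌ 3 Ag⁺(aq) + AsO₄³⁻(aq)
Call the molar solubility s, so that [Ag⁺] = 3s and [AsO₄³⁻] = s.
Ksp = [Ag⁺]^3[AsO₄³⁻] = (3s)^3 · s = 27s^4 = 1.91×10⁻²²
s = 1.63×10⁻⁶ mol L⁻¹
[Ag⁺] = 3s = 4.89×10⁻⁶ mol L⁻¹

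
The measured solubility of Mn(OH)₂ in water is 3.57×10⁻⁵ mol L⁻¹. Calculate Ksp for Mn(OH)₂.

Ksp = 1.82×10⁻¹³

Mn(OH)₂(s) ⇌ Mn²⁺(aq) + 2 OH⁻(aq)
Call the molar solubility s, so that [Mn²⁺] = s and [OH⁻] = 2s.
Ksp = [Mn²⁺][OH⁻]^2 = s · (2s)^2 = 4s^3
Ksp = 4 × (3.57×10⁻⁵)^3 = 1.82×10⁻¹³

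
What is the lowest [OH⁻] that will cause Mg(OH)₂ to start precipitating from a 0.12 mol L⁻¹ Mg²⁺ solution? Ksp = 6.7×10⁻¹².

7.5×10⁻⁶ M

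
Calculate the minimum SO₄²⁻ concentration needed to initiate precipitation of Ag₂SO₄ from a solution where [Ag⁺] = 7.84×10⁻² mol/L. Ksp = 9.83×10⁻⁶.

1.60×10⁻³ M

The threshold for precipitation is Q = Ksp.
Ag₂SO₄(s) ⇌ 2 Ag⁺(aq) + SO₄²⁻(aq)
Ksp = [Ag⁺]^2[SO₄²⁻] = [SO₄²⁻](7.84×10⁻²)^2
[SO₄²⁻] = 9.83×10⁻⁶ / (7.84×10⁻²)^2 = 1.60×10⁻³
[SO₄²⁻] = 1.60×10⁻³ mol/L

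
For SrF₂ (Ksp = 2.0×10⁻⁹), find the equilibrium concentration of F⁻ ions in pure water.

SrF₂(s) ⇌ Sr²⁺(aq) + 2 F⁻(aq)
Let s be the molar solubility. Then [Sr²⁺] = s and [F⁻] = 2s.
Ksp = [Sr²⁺][F⁻]^2 = s · (2s)^2 = 4s^3 = 2.0×10⁻⁹
s = 7.9×10⁻⁴ mol/L
[F⁻] = 2s = 1.6×10⁻³ mol/L

1.6×10⁻³ M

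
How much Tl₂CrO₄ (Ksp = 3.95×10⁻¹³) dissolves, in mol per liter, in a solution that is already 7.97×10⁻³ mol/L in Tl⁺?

6.22×10⁻⁹ M

Tl₂CrO₄(s) ⇌ 2 Tl⁺(aq) + CrO₄²⁻(aq)
Let s be the solubility of Tl₂CrO₄ here. The common ion gives [Tl⁺] ≈ 7.97×10⁻³ mol/L, and [CrO₄²⁻] = s.
Ksp = [Tl⁺]^2[CrO₄²⁻] = (7.97×10⁻³)^2s
s = 3.95×10⁻¹³ / (7.97×10⁻³)^2 = 6.22×10⁻⁹
s = 6.22×10⁻⁹ mol/L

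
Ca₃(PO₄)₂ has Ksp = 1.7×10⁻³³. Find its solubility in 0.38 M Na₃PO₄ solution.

7.6×10⁻¹² M

Ca₃(PO₄)₂(s) ⇌ 3 Ca²⁺(aq) + 2 PO₄³⁻(aq)
The solution already contains PO₄³⁻ at 0.38 M. Let s be the molar solubility of Ca₃(PO₄)₂.
[PO₄³⁻] ≈ 0.38 M (common ion dominates); [Ca²⁺] = 3s.
Ksp = [Ca²⁺]^3[PO₄³⁻]^2 = (3s)^3(0.38)^2
(3s)^3 = 1.7×10⁻³³ / (0.38)^2 = 1.2×10⁻³²
s = 7.6×10⁻¹² M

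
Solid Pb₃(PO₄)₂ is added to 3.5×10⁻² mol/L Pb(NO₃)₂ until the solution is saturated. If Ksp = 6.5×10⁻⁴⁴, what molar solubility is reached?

1.9×10⁻²⁰ M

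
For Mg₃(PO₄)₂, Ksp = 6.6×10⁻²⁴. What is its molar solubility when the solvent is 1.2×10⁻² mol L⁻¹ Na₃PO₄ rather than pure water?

1.2×10⁻⁷ M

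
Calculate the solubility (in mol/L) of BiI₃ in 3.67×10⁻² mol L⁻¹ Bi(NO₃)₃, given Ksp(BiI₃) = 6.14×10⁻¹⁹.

8.53×10⁻⁷ M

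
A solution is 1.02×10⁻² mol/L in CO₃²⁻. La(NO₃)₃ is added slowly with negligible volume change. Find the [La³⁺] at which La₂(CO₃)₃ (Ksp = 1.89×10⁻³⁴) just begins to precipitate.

The threshold for precipitation is Q = Ksp.
La₂(CO₃)₃(s) ⇌ 2 La³⁺(aq) + 3 CO₃²⁻(aq)
Ksp = [La³⁺]^2[CO₃²⁻]^3 = [La³⁺]^2(1.02×10⁻²)^3
[La³⁺]^2 = 1.89×10⁻³⁴ / (1.02×10⁻²)^3 = 1.78×10⁻²⁸
[La³⁺] = 1.33×10⁻¹⁴ mol/L

1.33×10⁻¹⁴ M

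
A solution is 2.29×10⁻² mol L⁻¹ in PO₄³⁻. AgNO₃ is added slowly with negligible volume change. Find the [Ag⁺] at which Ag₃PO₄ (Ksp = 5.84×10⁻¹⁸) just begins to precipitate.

6.34×10⁻⁶ M

The threshold for precipitation is Q = Ksp.
Ag₃PO₄(s) ⇌ 3 Ag⁺(aq) + PO₄³⁻(aq)
Ksp = [Ag⁺]^3[PO₄³⁻] = [Ag⁺]^3(2.29×10⁻²)
[Ag⁺]^3 = 5.84×10⁻¹⁸ / (2.29×10⁻²) = 2.55×10⁻¹⁶
[Ag⁺] = 6.34×10⁻⁶ mol L⁻¹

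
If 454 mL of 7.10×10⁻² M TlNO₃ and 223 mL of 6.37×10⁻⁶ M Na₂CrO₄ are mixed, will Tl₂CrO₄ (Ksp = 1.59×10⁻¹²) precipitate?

Yes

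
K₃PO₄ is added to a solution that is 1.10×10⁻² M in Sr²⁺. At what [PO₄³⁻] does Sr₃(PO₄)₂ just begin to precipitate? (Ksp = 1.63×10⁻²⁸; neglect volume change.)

1.11×10⁻¹¹ M

Each salt precipitates once Q = Ksp for that salt.
Sr₃(PO₄)₂(s) ⇌ 3 Sr²⁺(aq) + 2 PO₄³⁻(aq)
Ksp = [Sr²⁺]^3[PO₄³⁻]^2 = [PO₄³⁻]^2(1.10×10⁻²)^3
[PO₄³⁻]^2 = 1.63×10⁻²⁸ / (1.10×10⁻²)^3 = 1.22×10⁻²²
[PO₄³⁻] = 1.11×10⁻¹¹ M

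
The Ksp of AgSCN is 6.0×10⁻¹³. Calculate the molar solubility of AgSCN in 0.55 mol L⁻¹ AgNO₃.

1.1×10⁻¹² M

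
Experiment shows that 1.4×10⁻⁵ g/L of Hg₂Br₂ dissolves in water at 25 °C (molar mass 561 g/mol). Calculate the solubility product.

s = (1.4×10⁻⁵ g L⁻¹)/(561 g mol⁻¹) = 2.496×10⁻⁸ M
Hg₂Br₂(s) ⇌ Hg₂²⁺(aq) + 2 Br⁻(aq)
Call the molar solubility s, so that [Hg₂²⁺] = s and [Br⁻] = 2s.
Ksp = [Hg₂²⁺][Br⁻]^2 = s · (2s)^2 = 4s^3
Ksp = 4 × (2.496×10⁻⁸)^3 = 6.2×10⁻²³

Ksp = 6.2×10⁻²³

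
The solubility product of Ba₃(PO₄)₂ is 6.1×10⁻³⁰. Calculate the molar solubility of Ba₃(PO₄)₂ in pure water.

Ba₃(PO₄)₂(s) ⇌ 3 Ba²⁺(aq) + 2 PO₄³⁻(aq)
Let s be the molar solubility. Then [Ba²⁺] = 3s and [PO₄³⁻] = 2s.
Ksp = [Ba²⁺]^3[PO₄³⁻]^2 = (3s)^3 · (2s)^2 = 108s^5
108s^5 = 6.1×10⁻³⁰  ⇒  s^5 = 5.6×10⁻³²
s = (5.6×10⁻³²)^(1/5) = 5.6×10⁻⁷ mol/L

5.6×10⁻⁷ M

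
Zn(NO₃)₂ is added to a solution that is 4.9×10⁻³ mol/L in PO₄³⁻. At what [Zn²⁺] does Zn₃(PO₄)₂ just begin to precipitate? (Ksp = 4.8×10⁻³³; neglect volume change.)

5.8×10⁻¹⁰ M

The threshold for precipitation is Q = Ksp.
Zn₃(PO₄)₂(s) ⇌ 3 Zn²⁺(aq) + 2 PO₄³⁻(aq)
Ksp = [Zn²⁺]^3[PO₄³⁻]^2 = [Zn²⁺]^3(4.9×10⁻³)^2
[Zn²⁺]^3 = 4.8×10⁻³³ / (4.9×10⁻³)^2 = 2.0×10⁻²⁸
[Zn²⁺] = 5.8×10⁻¹⁰ mol/L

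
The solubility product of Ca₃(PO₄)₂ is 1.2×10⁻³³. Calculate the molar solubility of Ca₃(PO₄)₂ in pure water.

1.0×10⁻⁷ M

Ca₃(PO₄)₂(s) ⇌ 3 Ca²⁺(aq) + 2 PO₄³⁻(aq)
If s mol/L of Ca₃(PO₄)₂ dissolves, [Ca²⁺] = 3s and [PO₄³⁻] = 2s.
Ksp = [Ca²⁺]^3[PO₄³⁻]^2 = (3s)^3 · (2s)^2 = 108s^5
108s^5 = 1.2×10⁻³³  ⇒  s^5 = 1.1×10⁻³⁵
Taking the 5th root, s = 1.0×10⁻⁷ M.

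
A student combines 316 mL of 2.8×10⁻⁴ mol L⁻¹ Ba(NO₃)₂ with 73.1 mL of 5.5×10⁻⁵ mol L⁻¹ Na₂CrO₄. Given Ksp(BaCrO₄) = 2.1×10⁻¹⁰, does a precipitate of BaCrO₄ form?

After mixing, V = 316 mL + 73.1 mL = 389.1 mL.
[Ba²⁺] = (2.8×10⁻⁴)(316)/389.1 = 2.3×10⁻⁴ mol L⁻¹
[CrO₄²⁻] = (5.5×10⁻⁵)(73.1)/389.1 = 1.0×10⁻⁵ mol L⁻¹
Q = [Ba²⁺][CrO₄²⁻] = 2.3×10⁻⁹
Since Q (2.3×10⁻⁹) exceeds Ksp (2.1×10⁻¹⁰), BaCrO₄ will precipitate.

Yes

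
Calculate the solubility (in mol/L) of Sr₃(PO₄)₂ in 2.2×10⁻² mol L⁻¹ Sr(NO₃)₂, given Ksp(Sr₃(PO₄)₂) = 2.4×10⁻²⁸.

2.4×10⁻¹² M

Sr₃(PO₄)₂(s) ⇌ 3 Sr²⁺(aq) + 2 PO₄³⁻(aq)
With Sr²⁺ already at 2.2×10⁻² mol L⁻¹ and s small, take [Sr²⁺] ≈ 2.2×10⁻² mol L⁻¹ and [PO₄³⁻] = 2s.
Ksp = [Sr²⁺]^3[PO₄³⁻]^2 = (2.2×10⁻²)^3(2s)^2
(2s)^2 = 2.4×10⁻²⁸ / (2.2×10⁻²)^3 = 2.3×10⁻²³
s = 2.4×10⁻¹² mol L⁻¹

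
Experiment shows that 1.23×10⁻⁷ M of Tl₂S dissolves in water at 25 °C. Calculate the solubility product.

Ksp = 7.44×10⁻²¹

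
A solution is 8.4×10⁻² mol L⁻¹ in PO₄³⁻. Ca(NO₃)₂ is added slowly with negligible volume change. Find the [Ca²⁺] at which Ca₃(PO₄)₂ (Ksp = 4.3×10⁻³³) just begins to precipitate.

8.5×10⁻¹¹ M

Each salt precipitates once Q = Ksp for that salt.
Ca₃(PO₄)₂(s) ⇌ 3 Ca²⁺(aq) + 2 PO₄³⁻(aq)
Ksp = [Ca²⁺]^3[PO₄³⁻]^2 = [Ca²⁺]^3(8.4×10⁻²)^2
[Ca²⁺]^3 = 4.3×10⁻³³ / (8.4×10⁻²)^2 = 6.1×10⁻³¹
[Ca²⁺] = 8.5×10⁻¹¹ mol L⁻¹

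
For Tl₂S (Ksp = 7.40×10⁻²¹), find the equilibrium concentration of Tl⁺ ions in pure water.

Tl₂S(s) ⇌ 2 Tl⁺(aq) + S²⁻(aq)
Let s be the molar solubility. Then [Tl⁺] = 2s and [S²⁻] = s.
Ksp = [Tl⁺]^2[S²⁻] = (2s)^2 · s = 4s^3 = 7.40×10⁻²¹
s = 1.23×10⁻⁷ M
[Tl⁺] = 2s = 2.46×10⁻⁷ M

2.46×10⁻⁷ M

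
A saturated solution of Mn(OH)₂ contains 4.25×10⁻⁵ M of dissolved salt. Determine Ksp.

Ksp = 3.07×10⁻¹³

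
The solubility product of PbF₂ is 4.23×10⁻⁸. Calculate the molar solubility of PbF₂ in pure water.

2.19×10⁻³ M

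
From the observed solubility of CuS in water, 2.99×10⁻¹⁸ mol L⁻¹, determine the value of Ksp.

CuS(s) ⇌ Cu²⁺(aq) + S²⁻(aq)
Let s be the molar solubility. Then [Cu²⁺] = s and [S²⁻] = s.
Ksp = [Cu²⁺][S²⁻] = s · s = s^2
Ksp = (2.99×10⁻¹⁸)^2 = 8.94×10⁻³⁶

Ksp = 8.94×10⁻³⁶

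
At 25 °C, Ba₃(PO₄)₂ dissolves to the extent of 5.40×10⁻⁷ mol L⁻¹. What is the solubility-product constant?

Ksp = 4.96×10⁻³⁰

Ba₃(PO₄)₂(s) ⇌ 3 Ba²⁺(aq) + 2 PO₄³⁻(aq)
With molar solubility s: [Ba²⁺] = 3s, [PO₄³⁻] = 2s.
Ksp = [Ba²⁺]^3[PO₄³⁻]^2 = (3s)^3 · (2s)^2 = 108s^5
Ksp = 108 × (5.40×10⁻⁷)^5 = 4.96×10⁻³⁰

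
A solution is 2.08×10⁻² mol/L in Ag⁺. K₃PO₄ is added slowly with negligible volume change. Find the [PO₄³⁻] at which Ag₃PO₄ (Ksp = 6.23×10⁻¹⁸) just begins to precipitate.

6.92×10⁻¹³ M

A salt starts to precipitate once the ion product Q reaches its Ksp.
Ag₃PO₄(s) ⇌ 3 Ag⁺(aq) + PO₄³⁻(aq)
Ksp = [Ag⁺]^3[PO₄³⁻] = [PO₄³⁻](2.08×10⁻²)^3
[PO₄³⁻] = 6.23×10⁻¹⁸ / (2.08×10⁻²)^3 = 6.92×10⁻¹³
[PO₄³⁻] = 6.92×10⁻¹³ mol/L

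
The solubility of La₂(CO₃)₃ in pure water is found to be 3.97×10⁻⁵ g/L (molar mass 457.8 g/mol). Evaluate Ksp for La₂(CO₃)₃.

s = (3.97×10⁻⁵ g L⁻¹)/(457.8 g mol⁻¹) = 8.6719×10⁻⁸ M
La₂(CO₃)₃(s) ⇌ 2 La³⁺(aq) + 3 CO₃²⁻(aq)
Let s be the molar solubility. Then [La³⁺] = 2s and [CO₃²⁻] = 3s.
Ksp = [La³⁺]^2[CO₃²⁻]^3 = (2s)^2 · (3s)^3 = 108s^5
Ksp = 108 × (8.6719×10⁻⁸)^5 = 5.30×10⁻³⁴

Ksp = 5.30×10⁻³⁴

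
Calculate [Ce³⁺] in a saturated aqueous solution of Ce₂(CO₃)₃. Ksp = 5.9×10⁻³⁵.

1.1×10⁻⁷ M

Ce₂(CO₃)₃(s) ⇌ 2 Ce³⁺(aq) + 3 CO₃²⁻(aq)
Call the molar solubility s, so that [Ce³⁺] = 2s and [CO₃²⁻] = 3s.
Ksp = [Ce³⁺]^2[CO₃²⁻]^3 = (2s)^2 · (3s)^3 = 108s^5 = 5.9×10⁻³⁵
s = 5.6×10⁻⁸ M
[Ce³⁺] = 2s = 1.1×10⁻⁷ M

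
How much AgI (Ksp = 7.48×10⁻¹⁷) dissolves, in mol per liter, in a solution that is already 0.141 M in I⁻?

AgI(s) ⇌ Ag⁺(aq) + I⁻(aq)
Let s be the solubility of AgI here. The common ion gives [I⁻] ≈ 0.141 M, and [Ag⁺] = s.
Ksp = [Ag⁺][I⁻] = s(0.141)
s = 7.48×10⁻¹⁷ / (0.141) = 5.30×10⁻¹⁶
s = 5.30×10⁻¹⁶ M

5.30×10⁻¹⁶ M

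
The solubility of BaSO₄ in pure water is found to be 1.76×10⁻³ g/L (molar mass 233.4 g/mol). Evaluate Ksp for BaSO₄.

Ksp = 5.69×10⁻¹¹

Molar solubility s = (1.76×10⁻³ g/L) / (233.4 g/mol) = 7.5407×10⁻⁶ mol/L
BaSO₄(s) ⇌ Ba²⁺(aq) + SO₄²⁻(aq)
With molar solubility s: [Ba²⁺] = s, [SO₄²⁻] = s.
Ksp = [Ba²⁺][SO₄²⁻] = s · s = s^2
Ksp = (7.5407×10⁻⁶)^2 = 5.69×10⁻¹¹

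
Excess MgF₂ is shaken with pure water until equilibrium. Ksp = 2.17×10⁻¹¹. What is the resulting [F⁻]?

3.51×10⁻⁴ M

MgF₂(s) ⇌ Mg²⁺(aq) + 2 F⁻(aq)
If s mol/L of MgF₂ dissolves, [Mg²⁺] = s and [F⁻] = 2s.
Ksp = [Mg²⁺][F⁻]^2 = s · (2s)^2 = 4s^3 = 2.17×10⁻¹¹
s = 1.76×10⁻⁴ M
[F⁻] = 2s = 3.51×10⁻⁴ M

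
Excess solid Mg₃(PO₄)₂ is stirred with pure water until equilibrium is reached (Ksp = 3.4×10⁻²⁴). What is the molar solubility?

Mg₃(PO₄)₂(s) ⇌ 3 Mg²⁺(aq) + 2 PO₄³⁻(aq)
Let s be the molar solubility. Then [Mg²⁺] = 3s and [PO₄³⁻] = 2s.
Ksp = [Mg²⁺]^3[PO₄³⁻]^2 = (3s)^3 · (2s)^2 = 108s^5
108s^5 = 3.4×10⁻²⁴  ⇒  s^5 = 3.1×10⁻²⁶
Taking the 5th root, s = 7.9×10⁻⁶ mol L⁻¹.

7.9×10⁻⁶ M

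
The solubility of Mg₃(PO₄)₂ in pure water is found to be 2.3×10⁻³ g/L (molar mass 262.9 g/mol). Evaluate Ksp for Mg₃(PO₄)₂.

Ksp = 5.5×10⁻²⁴

Convert to molarity: s = 2.3×10⁻³ / 262.9 = 8.749×10⁻⁶ mol/L
Mg₃(PO₄)₂(s) ⇌ 3 Mg²⁺(aq) + 2 PO₄³⁻(aq)
With molar solubility s: [Mg²⁺] = 3s, [PO₄³⁻] = 2s.
Ksp = [Mg²⁺]^3[PO₄³⁻]^2 = (3s)^3 · (2s)^2 = 108s^5
Ksp = 108 × (8.749×10⁻⁶)^5 = 5.5×10⁻²⁴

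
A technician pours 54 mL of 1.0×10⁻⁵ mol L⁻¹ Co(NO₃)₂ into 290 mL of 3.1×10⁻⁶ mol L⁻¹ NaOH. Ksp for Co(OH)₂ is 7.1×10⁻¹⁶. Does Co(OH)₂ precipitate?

The combined volume is 344 mL.
[Co²⁺] = (1.0×10⁻⁵)(54)/344 = 1.6×10⁻⁶ mol L⁻¹
[OH⁻] = (3.1×10⁻⁶)(290)/344 = 2.6×10⁻⁶ mol L⁻¹
Q = [Co²⁺][OH⁻]^2 = 1.1×10⁻¹⁷
Q = 1.1×10⁻¹⁷ < Ksp = 7.1×10⁻¹⁶, so the solution is unsaturated and no precipitate forms.

No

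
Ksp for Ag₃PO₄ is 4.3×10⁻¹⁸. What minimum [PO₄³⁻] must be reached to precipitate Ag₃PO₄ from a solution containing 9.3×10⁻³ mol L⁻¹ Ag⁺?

5.3×10⁻¹² M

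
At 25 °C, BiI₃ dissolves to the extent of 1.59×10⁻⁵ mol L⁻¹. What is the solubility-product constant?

Ksp = 1.73×10⁻¹⁸

BiI₃(s) ⇌ Bi³⁺(aq) + 3 I⁻(aq)
Call the molar solubility s, so that [Bi³⁺] = s and [I⁻] = 3s.
Ksp = [Bi³⁺][I⁻]^3 = s · (3s)^3 = 27s^4
Ksp = 27 × (1.59×10⁻⁵)^4 = 1.73×10⁻¹⁸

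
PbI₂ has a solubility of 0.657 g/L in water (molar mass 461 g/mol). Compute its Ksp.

Ksp = 1.16×10⁻⁸

Convert to molarity: s = 0.657 / 461 = 1.4252×10⁻³ mol/L
PbI₂(s) ⇌ Pb²⁺(aq) + 2 I⁻(aq)
For each mole of PbI₂ that dissolves per liter, [Pb²⁺] = s and [I⁻] = 2s; let s denote this solubility.
Ksp = [Pb²⁺][I⁻]^2 = s · (2s)^2 = 4s^3
Ksp = 4 × (1.4252×10⁻³)^3 = 1.16×10⁻⁸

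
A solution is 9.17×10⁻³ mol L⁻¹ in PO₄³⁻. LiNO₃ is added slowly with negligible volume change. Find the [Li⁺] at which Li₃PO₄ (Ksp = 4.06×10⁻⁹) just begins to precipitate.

Precipitation of each salt begins when its ion product equals Ksp.
Li₃PO₄(s) ⇌ 3 Li⁺(aq) + PO₄³⁻(aq)
Ksp = [Li⁺]^3[PO₄³⁻] = [Li⁺]^3(9.17×10⁻³)
[Li⁺]^3 = 4.06×10⁻⁹ / (9.17×10⁻³) = 4.43×10⁻⁷
[Li⁺] = 7.62×10⁻³ mol L⁻¹

7.62×10⁻³ M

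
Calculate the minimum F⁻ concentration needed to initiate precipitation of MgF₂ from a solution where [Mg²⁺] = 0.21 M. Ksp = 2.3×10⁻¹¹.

1.0×10⁻⁵ M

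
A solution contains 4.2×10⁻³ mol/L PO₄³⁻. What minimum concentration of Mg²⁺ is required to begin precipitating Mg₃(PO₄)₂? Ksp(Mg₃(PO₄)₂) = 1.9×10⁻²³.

1.0×10⁻⁶ M

Precipitation begins when Q = Ksp.
Mg₃(PO₄)₂(s) ⇌ 3 Mg²⁺(aq) + 2 PO₄³⁻(aq)
Ksp = [Mg²⁺]^3[PO₄³⁻]^2 = [Mg²⁺]^3(4.2×10⁻³)^2
[Mg²⁺]^3 = 1.9×10⁻²³ / (4.2×10⁻³)^2 = 1.1×10⁻¹⁸
[Mg²⁺] = 1.0×10⁻⁶ mol/L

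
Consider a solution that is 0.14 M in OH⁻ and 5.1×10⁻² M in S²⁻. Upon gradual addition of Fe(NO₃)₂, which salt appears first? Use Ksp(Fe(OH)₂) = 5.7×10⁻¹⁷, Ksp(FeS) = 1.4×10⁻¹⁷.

FeS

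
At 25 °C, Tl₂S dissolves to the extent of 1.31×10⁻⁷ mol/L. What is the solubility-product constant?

Tl₂S(s) ⇌ 2 Tl⁺(aq) + S²⁻(aq)
For each mole of Tl₂S that dissolves per liter, [Tl⁺] = 2s and [S²⁻] = s; let s denote this solubility.
Ksp = [Tl⁺]^2[S²⁻] = (2s)^2 · s = 4s^3
Ksp = 4 × (1.31×10⁻⁷)^3 = 8.99×10⁻²¹

Ksp = 8.99×10⁻²¹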